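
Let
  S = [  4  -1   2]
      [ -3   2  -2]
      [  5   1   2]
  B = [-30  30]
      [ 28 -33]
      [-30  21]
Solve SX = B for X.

Left-multiplying both sides by S⁻¹ gives X = S⁻¹B.
det S = 2; the adjugate gives S⁻¹ = [[3, 2, -1], [-2, -1, 1], [-13/2, -9/2, 5/2]].
X = S⁻¹B = [[3, 2, -1], [-2, -1, 1], [-13/2, -9/2, 5/2]] · [[-30, 30], [28, -33], [-30, 21]] = [[-4, 3], [2, -6], [-6, 6]].

X = [[-4, 3], [2, -6], [-6, 6]]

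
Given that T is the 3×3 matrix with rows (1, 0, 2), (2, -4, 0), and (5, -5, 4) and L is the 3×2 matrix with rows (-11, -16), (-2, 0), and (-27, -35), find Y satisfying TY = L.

T is on the left of Y, so left-multiply by T⁻¹: Y = T⁻¹L.
det T = 4; the adjugate gives T⁻¹ = [[-4, -5/2, 2], [-2, -3/2, 1], [5/2, 5/4, -1]].
Y = T⁻¹L = [[-4, -5/2, 2], [-2, -3/2, 1], [5/2, 5/4, -1]] · [[-11, -16], [-2, 0], [-27, -35]] = [[-5, -6], [-2, -3], [-3, -5]].

Y = [[-5, -6], [-2, -3], [-3, -5]]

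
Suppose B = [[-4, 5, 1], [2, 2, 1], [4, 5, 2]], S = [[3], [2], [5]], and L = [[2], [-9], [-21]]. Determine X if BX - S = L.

BX = L + S = [[5], [-7], [-16]].
Left-multiplying both sides by B⁻¹ gives X = B⁻¹(L + S).
det B = 6; the adjugate gives B⁻¹ = [[-1/6, -5/6, 1/2], [0, -2, 1], [1/3, 20/3, -3]].
X = B⁻¹(L + S) = [[-3], [-2], [3]].

X = [[-3], [-2], [3]]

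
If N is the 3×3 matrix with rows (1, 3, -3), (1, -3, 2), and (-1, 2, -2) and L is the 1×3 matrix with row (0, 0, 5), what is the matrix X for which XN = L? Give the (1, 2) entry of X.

-5

N is on the right of X, so right-multiply by N⁻¹: X = LN⁻¹.
N has determinant 5; N⁻¹ = [[2/5, 0, -3/5], [0, -1, -1], [-1/5, -1, -6/5]].
X = LN⁻¹ = [[0, 0, 5]] · [[2/5, 0, -3/5], [0, -1, -1], [-1/5, -1, -6/5]] = [[-1, -5, -6]].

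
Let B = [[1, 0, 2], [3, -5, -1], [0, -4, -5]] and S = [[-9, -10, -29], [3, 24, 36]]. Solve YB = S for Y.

Since B sits to the right of Y, Y = SB⁻¹.
det B = -3, so B⁻¹ = [[-7, 8/3, -10/3], [-5, 5/3, -7/3], [4, -4/3, 5/3]].
Y = SB⁻¹ = [[-9, -10, -29], [3, 24, 36]] · [[-7, 8/3, -10/3], [-5, 5/3, -7/3], [4, -4/3, 5/3]] = [[-3, -2, 5], [3, 0, -6]].

Y = [[-3, -2, 5], [3, 0, -6]]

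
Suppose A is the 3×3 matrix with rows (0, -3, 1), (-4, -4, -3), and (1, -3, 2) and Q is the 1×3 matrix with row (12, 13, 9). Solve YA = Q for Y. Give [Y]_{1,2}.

-4

Right-multiplying both sides by A⁻¹ gives Y = QA⁻¹.
A has determinant 1; A⁻¹ = [[-17, 3, 13], [5, -1, -4], [16, -3, -12]].
Y = QA⁻¹ = [[12, 13, 9]] · [[-17, 3, 13], [5, -1, -4], [16, -3, -12]] = [[5, -4, -4]].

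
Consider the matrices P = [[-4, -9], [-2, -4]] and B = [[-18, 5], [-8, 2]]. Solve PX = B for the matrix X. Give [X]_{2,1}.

P is on the left of X, so left-multiply by P⁻¹: X = P⁻¹B.
P has determinant -2; P⁻¹ = [[2, -9/2], [-1, 2]].
X = P⁻¹B = [[2, -9/2], [-1, 2]] · [[-18, 5], [-8, 2]] = [[0, 1], [2, -1]].

2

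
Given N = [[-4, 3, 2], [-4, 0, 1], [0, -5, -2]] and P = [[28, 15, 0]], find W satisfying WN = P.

W = [[-5, -2, -6]]

Since N sits to the right of W, W = PN⁻¹.
N has determinant -4; N⁻¹ = [[-5/4, 1, -3/4], [2, -2, 1], [-5, 5, -3]].
W = PN⁻¹ = [[28, 15, 0]] · [[-5/4, 1, -3/4], [2, -2, 1], [-5, 5, -3]] = [[-5, -2, -6]].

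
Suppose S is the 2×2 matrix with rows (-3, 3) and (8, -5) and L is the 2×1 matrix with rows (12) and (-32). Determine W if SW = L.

W = [[-4], [0]]

Since S multiplies W on the left, W = S⁻¹L.
det S = -9, so S⁻¹ = [[5/9, 1/3], [8/9, 1/3]].
W = S⁻¹L = [[5/9, 1/3], [8/9, 1/3]] · [[12], [-32]] = [[-4], [0]].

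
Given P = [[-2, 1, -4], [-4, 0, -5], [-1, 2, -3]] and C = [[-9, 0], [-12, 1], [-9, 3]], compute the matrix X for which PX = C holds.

X = [[3, -4], [-3, 4], [0, 3]]

Since P multiplies X on the left, X = P⁻¹C.
det P = 5; the adjugate gives P⁻¹ = [[2, -1, -1], [-7/5, 2/5, 6/5], [-8/5, 3/5, 4/5]].
X = P⁻¹C = [[2, -1, -1], [-7/5, 2/5, 6/5], [-8/5, 3/5, 4/5]] · [[-9, 0], [-12, 1], [-9, 3]] = [[3, -4], [-3, 4], [0, 3]].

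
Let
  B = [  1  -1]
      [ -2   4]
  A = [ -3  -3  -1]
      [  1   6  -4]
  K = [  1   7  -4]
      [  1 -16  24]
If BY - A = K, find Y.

Y = [[-3, 3, 0], [-1, -1, 5]]

BY = K + A = [[-2, 4, -5], [2, -10, 20]].
Since B multiplies Y on the left, Y = B⁻¹(K + A).
det B = 2; the adjugate gives B⁻¹ = [[2, 1/2], [1, 1/2]].
Y = B⁻¹(K + A) = [[-3, 3, 0], [-1, -1, 5]].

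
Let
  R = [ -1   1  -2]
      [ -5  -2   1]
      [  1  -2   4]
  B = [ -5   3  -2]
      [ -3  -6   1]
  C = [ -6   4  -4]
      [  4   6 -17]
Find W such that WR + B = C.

W = [[1, 0, 0], [-2, -2, -5]]

WR = C − B = [[-1, 1, -2], [7, 12, -18]].
R is on the right of W, so right-multiply by R⁻¹: W = (C − B)R⁻¹.
det R = 3; the adjugate gives R⁻¹ = [[-2, 0, -1], [7, -2/3, 11/3], [4, -1/3, 7/3]].
W = (C − B)R⁻¹ = [[1, 0, 0], [-2, -2, -5]].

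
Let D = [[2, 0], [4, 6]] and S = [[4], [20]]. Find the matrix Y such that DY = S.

Y = [[2], [2]]

Left-multiplying both sides by D⁻¹ gives Y = D⁻¹S.
det D = 12, so D⁻¹ = [[1/2, 0], [-1/3, 1/6]].
Y = D⁻¹S = [[1/2, 0], [-1/3, 1/6]] · [[4], [20]] = [[2], [2]].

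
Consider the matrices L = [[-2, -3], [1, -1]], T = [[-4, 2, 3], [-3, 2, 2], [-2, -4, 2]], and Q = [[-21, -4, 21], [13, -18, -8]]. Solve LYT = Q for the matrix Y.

Y = [[-5, 2, 1], [-3, 5, -1]]

Y = L⁻¹QT⁻¹ (apply L⁻¹ on the left and T⁻¹ on the right).
L has determinant 5; L⁻¹ = [[-1/5, 3/5], [-1/5, -2/5]].
det T = 4, so T⁻¹ = [[3, -4, -1/2], [1/2, -1/2, -1/4], [4, -5, -1/2]].
L⁻¹Q = [[12, -10, -9], [-1, 8, -1]].
Y = (L⁻¹Q)T⁻¹ = [[-5, 2, 1], [-3, 5, -1]].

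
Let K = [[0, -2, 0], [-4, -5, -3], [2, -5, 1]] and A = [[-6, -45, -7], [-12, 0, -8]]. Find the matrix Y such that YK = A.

Y = [[0, 4, 5], [0, 2, -2]]

Right-multiplying both sides by K⁻¹ gives Y = AK⁻¹.
K has determinant 4; K⁻¹ = [[-5, 1/2, 3/2], [-1/2, 0, 0], [15/2, -1, -2]].
Y = AK⁻¹ = [[-6, -45, -7], [-12, 0, -8]] · [[-5, 1/2, 3/2], [-1/2, 0, 0], [15/2, -1, -2]] = [[0, 4, 5], [0, 2, -2]].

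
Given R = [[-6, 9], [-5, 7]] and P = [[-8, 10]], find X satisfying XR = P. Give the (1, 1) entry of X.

-2

Since R sits to the right of X, X = PR⁻¹.
det R = 3, so R⁻¹ = [[7/3, -3], [5/3, -2]].
X = PR⁻¹ = [[-8, 10]] · [[7/3, -3], [5/3, -2]] = [[-2, 4]].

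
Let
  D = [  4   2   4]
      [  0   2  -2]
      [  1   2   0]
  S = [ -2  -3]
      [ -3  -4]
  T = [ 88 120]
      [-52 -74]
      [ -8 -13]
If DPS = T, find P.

Isolating P: multiply by D⁻¹ from the left and S⁻¹ from the right, so P = D⁻¹TS⁻¹.
det D = 4; the adjugate gives D⁻¹ = [[1, 2, -3], [-1/2, -1, 2], [-1/2, -3/2, 2]].
S has determinant -1; S⁻¹ = [[4, -3], [-3, 2]].
D⁻¹T = [[8, 11], [-8, -12], [18, 25]].
P = (D⁻¹T)S⁻¹ = [[-1, -2], [4, 0], [-3, -4]].

P = [[-1, -2], [4, 0], [-3, -4]]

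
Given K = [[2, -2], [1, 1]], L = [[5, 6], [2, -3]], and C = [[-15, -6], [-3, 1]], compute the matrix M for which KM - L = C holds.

M = [[-3, -1], [2, -1]]

KM = C + L = [[-10, 0], [-1, -2]].
Since K multiplies M on the left, M = K⁻¹(C + L).
det K = 4; the adjugate gives K⁻¹ = [[1/4, 1/2], [-1/4, 1/2]].
M = K⁻¹(C + L) = [[-3, -1], [2, -1]].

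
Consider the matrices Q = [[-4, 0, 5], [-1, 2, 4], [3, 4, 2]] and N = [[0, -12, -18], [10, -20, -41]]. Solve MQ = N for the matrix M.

Right-multiplying both sides by Q⁻¹ gives M = NQ⁻¹.
det Q = -2, so Q⁻¹ = [[6, -10, 5], [-7, 23/2, -11/2], [5, -8, 4]].
M = NQ⁻¹ = [[0, -12, -18], [10, -20, -41]] · [[6, -10, 5], [-7, 23/2, -11/2], [5, -8, 4]] = [[-6, 6, -6], [-5, -2, -4]].

M = [[-6, 6, -6], [-5, -2, -4]]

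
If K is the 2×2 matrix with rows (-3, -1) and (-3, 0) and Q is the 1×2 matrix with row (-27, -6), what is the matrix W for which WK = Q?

Since K sits to the right of W, W = QK⁻¹.
det K = -3, so K⁻¹ = [[0, -1/3], [-1, 1]].
W = QK⁻¹ = [[-27, -6]] · [[0, -1/3], [-1, 1]] = [[6, 3]].

W = [[6, 3]]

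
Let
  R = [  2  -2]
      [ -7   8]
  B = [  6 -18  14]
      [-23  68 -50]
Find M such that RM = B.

Since R multiplies M on the left, M = R⁻¹B.
det R = 2, so R⁻¹ = [[4, 1], [7/2, 1]].
M = R⁻¹B = [[4, 1], [7/2, 1]] · [[6, -18, 14], [-23, 68, -50]] = [[1, -4, 6], [-2, 5, -1]].

M = [[1, -4, 6], [-2, 5, -1]]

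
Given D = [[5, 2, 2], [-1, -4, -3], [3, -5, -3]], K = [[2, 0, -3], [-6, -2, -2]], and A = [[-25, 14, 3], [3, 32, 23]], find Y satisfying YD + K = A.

YD = A − K = [[-27, 14, 6], [9, 34, 25]].
Right-multiplying both sides by D⁻¹ gives Y = (A − K)D⁻¹.
D has determinant -5; D⁻¹ = [[3/5, 4/5, -2/5], [12/5, 21/5, -13/5], [-17/5, -31/5, 18/5]].
Y = (A − K)D⁻¹ = [[-3, 0, -4], [2, -5, -2]].

Y = [[-3, 0, -4], [2, -5, -2]]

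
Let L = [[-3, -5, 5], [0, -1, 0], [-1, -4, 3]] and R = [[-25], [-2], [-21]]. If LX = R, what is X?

X = [[-5], [2], [-6]]

L is on the left of X, so left-multiply by L⁻¹: X = L⁻¹R.
det L = 4; the adjugate gives L⁻¹ = [[-3/4, -5/4, 5/4], [0, -1, 0], [-1/4, -7/4, 3/4]].
X = L⁻¹R = [[-3/4, -5/4, 5/4], [0, -1, 0], [-1/4, -7/4, 3/4]] · [[-25], [-2], [-21]] = [[-5], [2], [-6]].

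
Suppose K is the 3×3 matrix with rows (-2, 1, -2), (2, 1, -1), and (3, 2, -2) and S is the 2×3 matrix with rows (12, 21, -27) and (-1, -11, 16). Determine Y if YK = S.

Right-multiplying both sides by K⁻¹ gives Y = SK⁻¹.
det K = -1; the adjugate gives K⁻¹ = [[0, 2, -1], [-1, -10, 6], [-1, -7, 4]].
Y = SK⁻¹ = [[12, 21, -27], [-1, -11, 16]] · [[0, 2, -1], [-1, -10, 6], [-1, -7, 4]] = [[6, 3, 6], [-5, -4, -1]].

Y = [[6, 3, 6], [-5, -4, -1]]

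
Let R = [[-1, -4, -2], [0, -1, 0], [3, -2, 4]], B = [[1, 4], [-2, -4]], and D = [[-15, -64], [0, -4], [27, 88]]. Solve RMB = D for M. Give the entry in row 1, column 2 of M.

3

M = R⁻¹DB⁻¹ (apply R⁻¹ on the left and B⁻¹ on the right).
det R = -2; the adjugate gives R⁻¹ = [[2, -10, 1], [0, -1, 0], [-3/2, 7, -1/2]].
det B = 4, so B⁻¹ = [[-1, -1], [1/2, 1/4]].
R⁻¹D = [[-3, 0], [0, 4], [9, 24]].
M = (R⁻¹D)B⁻¹ = [[3, 3], [2, 1], [3, -3]].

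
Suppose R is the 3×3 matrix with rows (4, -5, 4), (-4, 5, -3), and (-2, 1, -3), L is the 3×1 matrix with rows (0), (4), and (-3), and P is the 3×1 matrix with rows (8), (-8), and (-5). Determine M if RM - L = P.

RM = P + L = [[8], [-4], [-8]].
Left-multiplying both sides by R⁻¹ gives M = R⁻¹(P + L).
R has determinant 6; R⁻¹ = [[-2, -11/6, -5/6], [-1, -2/3, -2/3], [1, 1, 0]].
M = R⁻¹(P + L) = [[-2], [0], [4]].

M = [[-2], [0], [4]]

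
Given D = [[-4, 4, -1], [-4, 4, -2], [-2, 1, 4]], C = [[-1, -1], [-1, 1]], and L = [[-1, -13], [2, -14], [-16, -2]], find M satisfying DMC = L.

M = D⁻¹LC⁻¹ (apply D⁻¹ on the left and C⁻¹ on the right).
det D = 4; the adjugate gives D⁻¹ = [[9/2, -17/4, -1], [5, -9/2, -1], [1, -1, 0]].
det C = -2; the adjugate gives C⁻¹ = [[-1/2, -1/2], [-1/2, 1/2]].
D⁻¹L = [[3, 3], [2, 0], [-3, 1]].
M = (D⁻¹L)C⁻¹ = [[-3, 0], [-1, -1], [1, 2]].

M = [[-3, 0], [-1, -1], [1, 2]]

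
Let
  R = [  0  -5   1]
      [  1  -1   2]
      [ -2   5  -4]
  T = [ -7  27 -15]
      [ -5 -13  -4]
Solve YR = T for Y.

Y = [[-1, 3, 5], [6, 3, 4]]

Right-multiplying both sides by R⁻¹ gives Y = TR⁻¹.
R has determinant 3; R⁻¹ = [[-2, -5, -3], [0, 2/3, 1/3], [1, 10/3, 5/3]].
Y = TR⁻¹ = [[-7, 27, -15], [-5, -13, -4]] · [[-2, -5, -3], [0, 2/3, 1/3], [1, 10/3, 5/3]] = [[-1, 3, 5], [6, 3, 4]].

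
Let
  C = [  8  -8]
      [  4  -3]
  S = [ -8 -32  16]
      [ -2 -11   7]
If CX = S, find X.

X = [[1, 1, 1], [2, 5, -1]]

Since C multiplies X on the left, X = C⁻¹S.
det C = 8, so C⁻¹ = [[-3/8, 1], [-1/2, 1]].
X = C⁻¹S = [[-3/8, 1], [-1/2, 1]] · [[-8, -32, 16], [-2, -11, 7]] = [[1, 1, 1], [2, 5, -1]].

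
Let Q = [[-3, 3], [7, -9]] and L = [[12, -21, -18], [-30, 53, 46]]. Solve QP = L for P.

P = [[-3, 5, 4], [1, -2, -2]]

Left-multiplying both sides by Q⁻¹ gives P = Q⁻¹L.
Q has determinant 6; Q⁻¹ = [[-3/2, -1/2], [-7/6, -1/2]].
P = Q⁻¹L = [[-3/2, -1/2], [-7/6, -1/2]] · [[12, -21, -18], [-30, 53, 46]] = [[-3, 5, 4], [1, -2, -2]].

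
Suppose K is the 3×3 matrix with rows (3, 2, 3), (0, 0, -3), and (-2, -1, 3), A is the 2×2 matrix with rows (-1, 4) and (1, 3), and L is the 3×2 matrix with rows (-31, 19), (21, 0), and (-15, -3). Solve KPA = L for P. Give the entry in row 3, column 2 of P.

Left-multiply by K⁻¹ and right-multiply by A⁻¹: P = K⁻¹LA⁻¹.
K has determinant 3; K⁻¹ = [[-1, -3, -2], [2, 5, 3], [0, -1/3, 0]].
det A = -7, so A⁻¹ = [[-3/7, 4/7], [1/7, 1/7]].
K⁻¹L = [[-2, -13], [-2, 29], [-7, 0]].
P = (K⁻¹L)A⁻¹ = [[-1, -3], [5, 3], [3, -4]].

-4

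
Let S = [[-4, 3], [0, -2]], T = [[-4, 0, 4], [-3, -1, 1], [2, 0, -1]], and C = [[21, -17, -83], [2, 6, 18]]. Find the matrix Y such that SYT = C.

Y = S⁻¹CT⁻¹ (apply S⁻¹ on the left and T⁻¹ on the right).
det S = 8, so S⁻¹ = [[-1/4, -3/8], [0, -1/2]].
det T = 4, so T⁻¹ = [[1/4, 0, 1], [-1/4, -1, -2], [1/2, 0, 1]].
S⁻¹C = [[-6, 2, 14], [-1, -3, -9]].
Y = (S⁻¹C)T⁻¹ = [[5, -2, 4], [-4, 3, -4]].

Y = [[5, -2, 4], [-4, 3, -4]]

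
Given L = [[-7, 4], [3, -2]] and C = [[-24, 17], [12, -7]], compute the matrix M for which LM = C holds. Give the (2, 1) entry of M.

Left-multiplying both sides by L⁻¹ gives M = L⁻¹C.
det L = 2, so L⁻¹ = [[-1, -2], [-3/2, -7/2]].
M = L⁻¹C = [[-1, -2], [-3/2, -7/2]] · [[-24, 17], [12, -7]] = [[0, -3], [-6, -1]].

-6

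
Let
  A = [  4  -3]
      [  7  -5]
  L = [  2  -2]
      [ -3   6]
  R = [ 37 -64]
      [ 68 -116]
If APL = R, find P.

P = [[5, -3], [5, -1]]

P = A⁻¹RL⁻¹ (apply A⁻¹ on the left and L⁻¹ on the right).
det A = 1; the adjugate gives A⁻¹ = [[-5, 3], [-7, 4]].
det L = 6, so L⁻¹ = [[1, 1/3], [1/2, 1/3]].
A⁻¹R = [[19, -28], [13, -16]].
P = (A⁻¹R)L⁻¹ = [[5, -3], [5, -1]].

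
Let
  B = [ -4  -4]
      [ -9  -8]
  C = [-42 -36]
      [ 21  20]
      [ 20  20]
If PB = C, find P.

P = [[-3, 6], [-3, -1], [-5, 0]]

Since B sits to the right of P, P = CB⁻¹.
det B = -4, so B⁻¹ = [[2, -1], [-9/4, 1]].
P = CB⁻¹ = [[-42, -36], [21, 20], [20, 20]] · [[2, -1], [-9/4, 1]] = [[-3, 6], [-3, -1], [-5, 0]].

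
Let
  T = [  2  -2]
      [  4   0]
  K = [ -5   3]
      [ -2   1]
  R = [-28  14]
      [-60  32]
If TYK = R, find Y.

Y = T⁻¹RK⁻¹ (apply T⁻¹ on the left and K⁻¹ on the right).
T has determinant 8; T⁻¹ = [[0, 1/4], [-1/2, 1/4]].
K has determinant 1; K⁻¹ = [[1, -3], [2, -5]].
T⁻¹R = [[-15, 8], [-1, 1]].
Y = (T⁻¹R)K⁻¹ = [[1, 5], [1, -2]].

Y = [[1, 5], [1, -2]]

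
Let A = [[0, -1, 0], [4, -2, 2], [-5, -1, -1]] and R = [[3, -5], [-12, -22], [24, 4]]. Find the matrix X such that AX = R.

Left-multiplying both sides by A⁻¹ gives X = A⁻¹R.
A has determinant 6; A⁻¹ = [[2/3, -1/6, -1/3], [-1, 0, 0], [-7/3, 5/6, 2/3]].
X = A⁻¹R = [[2/3, -1/6, -1/3], [-1, 0, 0], [-7/3, 5/6, 2/3]] · [[3, -5], [-12, -22], [24, 4]] = [[-4, -1], [-3, 5], [-1, -4]].

X = [[-4, -1], [-3, 5], [-1, -4]]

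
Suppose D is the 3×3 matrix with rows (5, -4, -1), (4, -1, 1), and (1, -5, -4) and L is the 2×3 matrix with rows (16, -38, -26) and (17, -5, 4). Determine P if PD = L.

D is on the right of P, so right-multiply by D⁻¹: P = LD⁻¹.
D has determinant -4; D⁻¹ = [[-9/4, 11/4, 5/4], [-17/4, 19/4, 9/4], [19/4, -21/4, -11/4]].
P = LD⁻¹ = [[16, -38, -26], [17, -5, 4]] · [[-9/4, 11/4, 5/4], [-17/4, 19/4, 9/4], [19/4, -21/4, -11/4]] = [[2, 0, 6], [2, 2, -1]].

P = [[2, 0, 6], [2, 2, -1]]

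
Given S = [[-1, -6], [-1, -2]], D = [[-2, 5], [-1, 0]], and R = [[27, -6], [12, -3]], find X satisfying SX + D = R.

X = [[-5, -1], [-4, 2]]

SX = R − D = [[29, -11], [13, -3]].
Left-multiplying both sides by S⁻¹ gives X = S⁻¹(R − D).
det S = -4; the adjugate gives S⁻¹ = [[1/2, -3/2], [-1/4, 1/4]].
X = S⁻¹(R − D) = [[-5, -1], [-4, 2]].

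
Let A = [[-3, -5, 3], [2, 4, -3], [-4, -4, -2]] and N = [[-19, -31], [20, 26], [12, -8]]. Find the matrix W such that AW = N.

W = [[-6, 6], [5, -1], [-4, -6]]

Left-multiplying both sides by A⁻¹ gives W = A⁻¹N.
det A = 4, so A⁻¹ = [[-5, -11/2, 3/4], [4, 9/2, -3/4], [2, 2, -1/2]].
W = A⁻¹N = [[-5, -11/2, 3/4], [4, 9/2, -3/4], [2, 2, -1/2]] · [[-19, -31], [20, 26], [12, -8]] = [[-6, 6], [5, -1], [-4, -6]].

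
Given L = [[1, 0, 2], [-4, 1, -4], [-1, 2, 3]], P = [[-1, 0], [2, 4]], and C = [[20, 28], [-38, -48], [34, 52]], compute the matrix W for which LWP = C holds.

W = [[-2, -1], [-2, 0], [-2, 4]]

Isolating W: multiply by L⁻¹ from the left and P⁻¹ from the right, so W = L⁻¹CP⁻¹.
L has determinant -3; L⁻¹ = [[-11/3, -4/3, 2/3], [-16/3, -5/3, 4/3], [7/3, 2/3, -1/3]].
P has determinant -4; P⁻¹ = [[-1, 0], [1/2, 1/4]].
L⁻¹C = [[0, -4], [2, 0], [10, 16]].
W = (L⁻¹C)P⁻¹ = [[-2, -1], [-2, 0], [-2, 4]].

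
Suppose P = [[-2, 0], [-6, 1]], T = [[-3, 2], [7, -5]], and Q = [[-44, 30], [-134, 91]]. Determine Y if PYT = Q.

Left-multiply by P⁻¹ and right-multiply by T⁻¹: Y = P⁻¹QT⁻¹.
P has determinant -2; P⁻¹ = [[-1/2, 0], [-3, 1]].
det T = 1, so T⁻¹ = [[-5, -2], [-7, -3]].
P⁻¹Q = [[22, -15], [-2, 1]].
Y = (P⁻¹Q)T⁻¹ = [[-5, 1], [3, 1]].

Y = [[-5, 1], [3, 1]]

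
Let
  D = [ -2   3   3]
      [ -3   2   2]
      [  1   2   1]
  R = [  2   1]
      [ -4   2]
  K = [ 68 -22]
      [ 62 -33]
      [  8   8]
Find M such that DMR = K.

M = [[3, 4], [-1, -1], [5, -1]]

M = D⁻¹KR⁻¹ (apply D⁻¹ on the left and R⁻¹ on the right).
D has determinant -5; D⁻¹ = [[2/5, -3/5, 0], [-1, 1, 1], [8/5, -7/5, -1]].
R has determinant 8; R⁻¹ = [[1/4, -1/8], [1/2, 1/4]].
D⁻¹K = [[-10, 11], [2, -3], [14, 3]].
M = (D⁻¹K)R⁻¹ = [[3, 4], [-1, -1], [5, -1]].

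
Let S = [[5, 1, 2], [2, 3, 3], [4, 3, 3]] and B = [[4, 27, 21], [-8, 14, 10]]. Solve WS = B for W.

W = [[-6, 5, 6], [-4, 6, 0]]

S is on the right of W, so right-multiply by S⁻¹: W = BS⁻¹.
det S = -6; the adjugate gives S⁻¹ = [[0, -1/2, 1/2], [-1, -7/6, 11/6], [1, 11/6, -13/6]].
W = BS⁻¹ = [[4, 27, 21], [-8, 14, 10]] · [[0, -1/2, 1/2], [-1, -7/6, 11/6], [1, 11/6, -13/6]] = [[-6, 5, 6], [-4, 6, 0]].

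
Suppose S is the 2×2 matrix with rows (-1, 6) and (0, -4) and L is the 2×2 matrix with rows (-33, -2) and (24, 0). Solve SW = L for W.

S is on the left of W, so left-multiply by S⁻¹: W = S⁻¹L.
det S = 4; the adjugate gives S⁻¹ = [[-1, -3/2], [0, -1/4]].
W = S⁻¹L = [[-1, -3/2], [0, -1/4]] · [[-33, -2], [24, 0]] = [[-3, 2], [-6, 0]].

W = [[-3, 2], [-6, 0]]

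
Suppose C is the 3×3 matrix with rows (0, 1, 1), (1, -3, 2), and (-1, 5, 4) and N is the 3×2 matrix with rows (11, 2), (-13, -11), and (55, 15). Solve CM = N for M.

M = [[-5, -5], [6, 2], [5, 0]]

Since C multiplies M on the left, M = C⁻¹N.
det C = -4; the adjugate gives C⁻¹ = [[11/2, -1/4, -5/4], [3/2, -1/4, -1/4], [-1/2, 1/4, 1/4]].
M = C⁻¹N = [[11/2, -1/4, -5/4], [3/2, -1/4, -1/4], [-1/2, 1/4, 1/4]] · [[11, 2], [-13, -11], [55, 15]] = [[-5, -5], [6, 2], [5, 0]].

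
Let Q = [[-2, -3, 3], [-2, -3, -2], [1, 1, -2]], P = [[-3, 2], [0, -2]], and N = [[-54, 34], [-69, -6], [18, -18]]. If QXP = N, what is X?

Left-multiply by Q⁻¹ and right-multiply by P⁻¹: X = Q⁻¹NP⁻¹.
Q has determinant 5; Q⁻¹ = [[8/5, -3/5, 3], [-6/5, 1/5, -2], [1/5, -1/5, 0]].
det P = 6; the adjugate gives P⁻¹ = [[-1/3, -1/3], [0, -1/2]].
Q⁻¹N = [[9, 4], [15, -6], [3, 8]].
X = (Q⁻¹N)P⁻¹ = [[-3, -5], [-5, -2], [-1, -5]].

X = [[-3, -5], [-5, -2], [-1, -5]]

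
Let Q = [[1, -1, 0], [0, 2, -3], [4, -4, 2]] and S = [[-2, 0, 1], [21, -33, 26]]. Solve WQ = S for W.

W = [[2, -1, -1], [5, -6, 4]]

Since Q sits to the right of W, W = SQ⁻¹.
det Q = 4, so Q⁻¹ = [[-2, 1/2, 3/4], [-3, 1/2, 3/4], [-2, 0, 1/2]].
W = SQ⁻¹ = [[-2, 0, 1], [21, -33, 26]] · [[-2, 1/2, 3/4], [-3, 1/2, 3/4], [-2, 0, 1/2]] = [[2, -1, -1], [5, -6, 4]].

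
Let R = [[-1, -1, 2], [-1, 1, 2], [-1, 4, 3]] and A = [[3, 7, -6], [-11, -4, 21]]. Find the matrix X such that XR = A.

Since R sits to the right of X, X = AR⁻¹.
R has determinant -2; R⁻¹ = [[5/2, -11/2, 2], [-1/2, 1/2, 0], [3/2, -5/2, 1]].
X = AR⁻¹ = [[3, 7, -6], [-11, -4, 21]] · [[5/2, -11/2, 2], [-1/2, 1/2, 0], [3/2, -5/2, 1]] = [[-5, 2, 0], [6, 6, -1]].

X = [[-5, 2, 0], [6, 6, -1]]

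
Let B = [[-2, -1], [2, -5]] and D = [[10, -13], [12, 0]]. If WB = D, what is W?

W = [[-2, 3], [-5, 1]]

Right-multiplying both sides by B⁻¹ gives W = DB⁻¹.
det B = 12; the adjugate gives B⁻¹ = [[-5/12, 1/12], [-1/6, -1/6]].
W = DB⁻¹ = [[10, -13], [12, 0]] · [[-5/12, 1/12], [-1/6, -1/6]] = [[-2, 3], [-5, 1]].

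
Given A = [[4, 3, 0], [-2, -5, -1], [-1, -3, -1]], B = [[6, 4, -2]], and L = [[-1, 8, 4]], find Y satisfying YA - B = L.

YA = L + B = [[5, 12, 2]].
Since A sits to the right of Y, Y = (L + B)A⁻¹.
det A = 5, so A⁻¹ = [[2/5, 3/5, -3/5], [-1/5, -4/5, 4/5], [1/5, 9/5, -14/5]].
Y = (L + B)A⁻¹ = [[0, -3, 1]].

Y = [[0, -3, 1]]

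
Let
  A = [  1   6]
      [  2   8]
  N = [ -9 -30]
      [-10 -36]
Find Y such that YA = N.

Y = [[3, -6], [2, -6]]

A is on the right of Y, so right-multiply by A⁻¹: Y = NA⁻¹.
A has determinant -4; A⁻¹ = [[-2, 3/2], [1/2, -1/4]].
Y = NA⁻¹ = [[-9, -30], [-10, -36]] · [[-2, 3/2], [1/2, -1/4]] = [[3, -6], [2, -6]].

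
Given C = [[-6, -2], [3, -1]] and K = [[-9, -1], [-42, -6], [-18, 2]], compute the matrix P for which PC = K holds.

P = [[1, -1], [5, -4], [1, -4]]

Right-multiplying both sides by C⁻¹ gives P = KC⁻¹.
C has determinant 12; C⁻¹ = [[-1/12, 1/6], [-1/4, -1/2]].
P = KC⁻¹ = [[-9, -1], [-42, -6], [-18, 2]] · [[-1/12, 1/6], [-1/4, -1/2]] = [[1, -1], [5, -4], [1, -4]].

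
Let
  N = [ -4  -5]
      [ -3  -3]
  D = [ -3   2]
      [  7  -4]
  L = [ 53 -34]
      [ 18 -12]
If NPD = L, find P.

P = N⁻¹LD⁻¹ (apply N⁻¹ on the left and D⁻¹ on the right).
det N = -3, so N⁻¹ = [[1, -5/3], [-1, 4/3]].
D has determinant -2; D⁻¹ = [[2, 1], [7/2, 3/2]].
N⁻¹L = [[23, -14], [-29, 18]].
P = (N⁻¹L)D⁻¹ = [[-3, 2], [5, -2]].

P = [[-3, 2], [5, -2]]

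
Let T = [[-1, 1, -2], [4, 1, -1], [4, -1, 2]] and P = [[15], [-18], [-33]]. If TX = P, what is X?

Left-multiplying both sides by T⁻¹ gives X = T⁻¹P.
T has determinant 3; T⁻¹ = [[1/3, 0, 1/3], [-4, 2, -3], [-8/3, 1, -5/3]].
X = T⁻¹P = [[1/3, 0, 1/3], [-4, 2, -3], [-8/3, 1, -5/3]] · [[15], [-18], [-33]] = [[-6], [3], [-3]].

X = [[-6], [3], [-3]]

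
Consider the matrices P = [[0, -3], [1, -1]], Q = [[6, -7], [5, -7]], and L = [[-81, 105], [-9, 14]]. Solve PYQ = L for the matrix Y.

Isolating Y: multiply by P⁻¹ from the left and Q⁻¹ from the right, so Y = P⁻¹LQ⁻¹.
det P = 3; the adjugate gives P⁻¹ = [[-1/3, 1], [-1/3, 0]].
det Q = -7; the adjugate gives Q⁻¹ = [[1, -1], [5/7, -6/7]].
P⁻¹L = [[18, -21], [27, -35]].
Y = (P⁻¹L)Q⁻¹ = [[3, 0], [2, 3]].

Y = [[3, 0], [2, 3]]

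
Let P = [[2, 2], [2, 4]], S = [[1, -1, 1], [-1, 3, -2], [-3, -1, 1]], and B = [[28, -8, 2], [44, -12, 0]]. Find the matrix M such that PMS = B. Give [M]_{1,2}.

0

M = P⁻¹BS⁻¹ (apply P⁻¹ on the left and S⁻¹ on the right).
P has determinant 4; P⁻¹ = [[1, -1/2], [-1/2, 1/2]].
S has determinant 4; S⁻¹ = [[1/4, 0, -1/4], [7/4, 1, 1/4], [5/2, 1, 1/2]].
P⁻¹B = [[6, -2, 2], [8, -2, -1]].
M = (P⁻¹B)S⁻¹ = [[3, 0, -1], [-4, -3, -3]].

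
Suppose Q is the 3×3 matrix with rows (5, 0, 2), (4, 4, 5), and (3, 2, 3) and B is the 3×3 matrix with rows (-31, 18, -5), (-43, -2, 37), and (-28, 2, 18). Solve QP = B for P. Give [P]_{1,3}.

-3

Q is on the left of P, so left-multiply by Q⁻¹: P = Q⁻¹B.
Q has determinant 2; Q⁻¹ = [[1, 2, -4], [3/2, 9/2, -17/2], [-2, -5, 10]].
P = Q⁻¹B = [[1, 2, -4], [3/2, 9/2, -17/2], [-2, -5, 10]] · [[-31, 18, -5], [-43, -2, 37], [-28, 2, 18]] = [[-5, 6, -3], [-2, 1, 6], [-3, -6, 5]].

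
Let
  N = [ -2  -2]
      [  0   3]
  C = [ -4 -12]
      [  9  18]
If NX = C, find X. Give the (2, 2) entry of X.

Left-multiplying both sides by N⁻¹ gives X = N⁻¹C.
N has determinant -6; N⁻¹ = [[-1/2, -1/3], [0, 1/3]].
X = N⁻¹C = [[-1/2, -1/3], [0, 1/3]] · [[-4, -12], [9, 18]] = [[-1, 0], [3, 6]].

6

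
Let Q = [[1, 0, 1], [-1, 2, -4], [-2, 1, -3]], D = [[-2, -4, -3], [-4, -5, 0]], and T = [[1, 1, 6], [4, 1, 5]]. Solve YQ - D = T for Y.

Y = [[-4, -1, -1], [-5, -1, -2]]

YQ = T + D = [[-1, -3, 3], [0, -4, 5]].
Since Q sits to the right of Y, Y = (T + D)Q⁻¹.
det Q = 1, so Q⁻¹ = [[-2, 1, -2], [5, -1, 3], [3, -1, 2]].
Y = (T + D)Q⁻¹ = [[-4, -1, -1], [-5, -1, -2]].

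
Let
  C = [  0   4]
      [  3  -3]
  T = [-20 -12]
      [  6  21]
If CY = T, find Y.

Y = [[-3, 4], [-5, -3]]

Since C multiplies Y on the left, Y = C⁻¹T.
C has determinant -12; C⁻¹ = [[1/4, 1/3], [1/4, 0]].
Y = C⁻¹T = [[1/4, 1/3], [1/4, 0]] · [[-20, -12], [6, 21]] = [[-3, 4], [-5, -3]].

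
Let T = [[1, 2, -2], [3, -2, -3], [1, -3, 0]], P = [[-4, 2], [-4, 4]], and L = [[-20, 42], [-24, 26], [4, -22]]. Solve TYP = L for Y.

Isolating Y: multiply by T⁻¹ from the left and P⁻¹ from the right, so Y = T⁻¹LP⁻¹.
det T = -1, so T⁻¹ = [[9, -6, 10], [3, -2, 3], [7, -5, 8]].
det P = -8; the adjugate gives P⁻¹ = [[-1/2, 1/4], [-1/2, 1/2]].
T⁻¹L = [[4, 2], [0, 8], [12, -12]].
Y = (T⁻¹L)P⁻¹ = [[-3, 2], [-4, 4], [0, -3]].

Y = [[-3, 2], [-4, 4], [0, -3]]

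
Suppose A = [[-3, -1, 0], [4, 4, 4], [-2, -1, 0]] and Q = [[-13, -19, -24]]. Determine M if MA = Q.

A is on the right of M, so right-multiply by A⁻¹: M = QA⁻¹.
det A = -4; the adjugate gives A⁻¹ = [[-1, 0, 1], [2, 0, -3], [-1, 1/4, 2]].
M = QA⁻¹ = [[-13, -19, -24]] · [[-1, 0, 1], [2, 0, -3], [-1, 1/4, 2]] = [[-1, -6, -4]].

M = [[-1, -6, -4]]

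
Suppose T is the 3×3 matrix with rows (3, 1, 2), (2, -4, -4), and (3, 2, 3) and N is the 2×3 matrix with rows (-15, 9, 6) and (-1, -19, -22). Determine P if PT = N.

P = [[-3, -3, 0], [-3, 4, 0]]

T is on the right of P, so right-multiply by T⁻¹: P = NT⁻¹.
det T = 2; the adjugate gives T⁻¹ = [[-2, 1/2, 2], [-9, 3/2, 8], [8, -3/2, -7]].
P = NT⁻¹ = [[-15, 9, 6], [-1, -19, -22]] · [[-2, 1/2, 2], [-9, 3/2, 8], [8, -3/2, -7]] = [[-3, -3, 0], [-3, 4, 0]].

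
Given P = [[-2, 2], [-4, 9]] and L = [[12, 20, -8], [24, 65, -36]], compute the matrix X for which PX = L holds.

P is on the left of X, so left-multiply by P⁻¹: X = P⁻¹L.
det P = -10; the adjugate gives P⁻¹ = [[-9/10, 1/5], [-2/5, 1/5]].
X = P⁻¹L = [[-9/10, 1/5], [-2/5, 1/5]] · [[12, 20, -8], [24, 65, -36]] = [[-6, -5, 0], [0, 5, -4]].

X = [[-6, -5, 0], [0, 5, -4]]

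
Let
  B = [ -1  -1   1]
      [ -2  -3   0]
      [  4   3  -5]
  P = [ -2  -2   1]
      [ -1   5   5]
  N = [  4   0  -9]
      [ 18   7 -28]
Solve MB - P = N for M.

MB = N + P = [[2, -2, -8], [17, 12, -23]].
Since B sits to the right of M, M = (N + P)B⁻¹.
det B = 1; the adjugate gives B⁻¹ = [[15, -2, 3], [-10, 1, -2], [6, -1, 1]].
M = (N + P)B⁻¹ = [[2, 2, 2], [-3, 1, 4]].

M = [[2, 2, 2], [-3, 1, 4]]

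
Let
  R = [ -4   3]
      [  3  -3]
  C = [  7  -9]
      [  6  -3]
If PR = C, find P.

R is on the right of P, so right-multiply by R⁻¹: P = CR⁻¹.
R has determinant 3; R⁻¹ = [[-1, -1], [-1, -4/3]].
P = CR⁻¹ = [[7, -9], [6, -3]] · [[-1, -1], [-1, -4/3]] = [[2, 5], [-3, -2]].

P = [[2, 5], [-3, -2]]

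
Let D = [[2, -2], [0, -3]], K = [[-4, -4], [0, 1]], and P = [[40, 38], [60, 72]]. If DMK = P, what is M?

M = [[0, -5], [5, -4]]

Left-multiply by D⁻¹ and right-multiply by K⁻¹: M = D⁻¹PK⁻¹.
det D = -6; the adjugate gives D⁻¹ = [[1/2, -1/3], [0, -1/3]].
det K = -4; the adjugate gives K⁻¹ = [[-1/4, -1], [0, 1]].
D⁻¹P = [[0, -5], [-20, -24]].
M = (D⁻¹P)K⁻¹ = [[0, -5], [5, -4]].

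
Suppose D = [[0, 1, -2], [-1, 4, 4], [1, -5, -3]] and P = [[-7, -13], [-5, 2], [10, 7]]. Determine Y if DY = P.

Y = [[1, -6], [-3, -5], [2, 4]]

D is on the left of Y, so left-multiply by D⁻¹: Y = D⁻¹P.
det D = -1; the adjugate gives D⁻¹ = [[-8, -13, -12], [-1, -2, -2], [-1, -1, -1]].
Y = D⁻¹P = [[-8, -13, -12], [-1, -2, -2], [-1, -1, -1]] · [[-7, -13], [-5, 2], [10, 7]] = [[1, -6], [-3, -5], [2, 4]].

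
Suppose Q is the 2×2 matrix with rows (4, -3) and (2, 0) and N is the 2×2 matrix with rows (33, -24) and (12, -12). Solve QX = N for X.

X = [[6, -6], [-3, 0]]

Q is on the left of X, so left-multiply by Q⁻¹: X = Q⁻¹N.
det Q = 6, so Q⁻¹ = [[0, 1/2], [-1/3, 2/3]].
X = Q⁻¹N = [[0, 1/2], [-1/3, 2/3]] · [[33, -24], [12, -12]] = [[6, -6], [-3, 0]].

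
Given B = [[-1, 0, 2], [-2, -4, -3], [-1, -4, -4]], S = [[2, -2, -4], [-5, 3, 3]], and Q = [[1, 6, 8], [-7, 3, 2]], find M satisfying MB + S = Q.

M = [[1, 2, -4], [-3, 5, -5]]

MB = Q − S = [[-1, 8, 12], [-2, 0, -1]].
B is on the right of M, so right-multiply by B⁻¹: M = (Q − S)B⁻¹.
det B = 4, so B⁻¹ = [[1, -2, 2], [-5/4, 3/2, -7/4], [1, -1, 1]].
M = (Q − S)B⁻¹ = [[1, 2, -4], [-3, 5, -5]].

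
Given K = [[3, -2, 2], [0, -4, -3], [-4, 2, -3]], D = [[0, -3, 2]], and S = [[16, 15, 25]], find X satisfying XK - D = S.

X = [[0, -5, -4]]

XK = S + D = [[16, 12, 27]].
K is on the right of X, so right-multiply by K⁻¹: X = (S + D)K⁻¹.
det K = -2; the adjugate gives K⁻¹ = [[-9, 1, -7], [-6, 1/2, -9/2], [8, -1, 6]].
X = (S + D)K⁻¹ = [[0, -5, -4]].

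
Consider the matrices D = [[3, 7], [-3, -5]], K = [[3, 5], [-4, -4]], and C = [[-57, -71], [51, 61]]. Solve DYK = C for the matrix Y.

Left-multiply by D⁻¹ and right-multiply by K⁻¹: Y = D⁻¹CK⁻¹.
det D = 6, so D⁻¹ = [[-5/6, -7/6], [1/2, 1/2]].
det K = 8; the adjugate gives K⁻¹ = [[-1/2, -5/8], [1/2, 3/8]].
D⁻¹C = [[-12, -12], [-3, -5]].
Y = (D⁻¹C)K⁻¹ = [[0, 3], [-1, 0]].

Y = [[0, 3], [-1, 0]]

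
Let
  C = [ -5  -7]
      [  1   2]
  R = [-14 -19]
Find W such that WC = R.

W = [[3, 1]]

C is on the right of W, so right-multiply by C⁻¹: W = RC⁻¹.
det C = -3, so C⁻¹ = [[-2/3, -7/3], [1/3, 5/3]].
W = RC⁻¹ = [[-14, -19]] · [[-2/3, -7/3], [1/3, 5/3]] = [[3, 1]].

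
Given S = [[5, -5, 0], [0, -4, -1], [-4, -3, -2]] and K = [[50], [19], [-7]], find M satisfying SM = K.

M = [[5], [-5], [1]]

Since S multiplies M on the left, M = S⁻¹K.
S has determinant 5; S⁻¹ = [[1, -2, 1], [4/5, -2, 1], [-16/5, 7, -4]].
M = S⁻¹K = [[1, -2, 1], [4/5, -2, 1], [-16/5, 7, -4]] · [[50], [19], [-7]] = [[5], [-5], [1]].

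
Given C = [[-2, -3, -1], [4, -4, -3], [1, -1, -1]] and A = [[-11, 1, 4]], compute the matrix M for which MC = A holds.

M = [[2, -1, -3]]

Right-multiplying both sides by C⁻¹ gives M = AC⁻¹.
det C = -5; the adjugate gives C⁻¹ = [[-1/5, 2/5, -1], [-1/5, -3/5, 2], [0, 1, -4]].
M = AC⁻¹ = [[-11, 1, 4]] · [[-1/5, 2/5, -1], [-1/5, -3/5, 2], [0, 1, -4]] = [[2, -1, -3]].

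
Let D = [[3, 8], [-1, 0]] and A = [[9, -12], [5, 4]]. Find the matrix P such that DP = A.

D is on the left of P, so left-multiply by D⁻¹: P = D⁻¹A.
det D = 8, so D⁻¹ = [[0, -1], [1/8, 3/8]].
P = D⁻¹A = [[0, -1], [1/8, 3/8]] · [[9, -12], [5, 4]] = [[-5, -4], [3, 0]].

P = [[-5, -4], [3, 0]]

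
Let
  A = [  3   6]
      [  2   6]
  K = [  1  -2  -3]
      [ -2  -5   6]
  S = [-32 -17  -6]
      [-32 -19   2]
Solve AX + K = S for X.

AX = S − K = [[-33, -15, -3], [-30, -14, -4]].
Since A multiplies X on the left, X = A⁻¹(S − K).
det A = 6, so A⁻¹ = [[1, -1], [-1/3, 1/2]].
X = A⁻¹(S − K) = [[-3, -1, 1], [-4, -2, -1]].

X = [[-3, -1, 1], [-4, -2, -1]]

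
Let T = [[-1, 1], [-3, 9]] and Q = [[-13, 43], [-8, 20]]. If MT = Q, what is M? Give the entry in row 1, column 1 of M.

-2

Since T sits to the right of M, M = QT⁻¹.
det T = -6, so T⁻¹ = [[-3/2, 1/6], [-1/2, 1/6]].
M = QT⁻¹ = [[-13, 43], [-8, 20]] · [[-3/2, 1/6], [-1/2, 1/6]] = [[-2, 5], [2, 2]].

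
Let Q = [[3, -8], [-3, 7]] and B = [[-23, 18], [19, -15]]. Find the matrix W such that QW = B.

Q is on the left of W, so left-multiply by Q⁻¹: W = Q⁻¹B.
det Q = -3; the adjugate gives Q⁻¹ = [[-7/3, -8/3], [-1, -1]].
W = Q⁻¹B = [[-7/3, -8/3], [-1, -1]] · [[-23, 18], [19, -15]] = [[3, -2], [4, -3]].

W = [[3, -2], [4, -3]]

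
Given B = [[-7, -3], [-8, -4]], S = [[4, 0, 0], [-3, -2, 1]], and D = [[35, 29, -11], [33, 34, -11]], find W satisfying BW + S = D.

W = [[-4, -2, 2], [-1, -5, -1]]

BW = D − S = [[31, 29, -11], [36, 36, -12]].
Since B multiplies W on the left, W = B⁻¹(D − S).
B has determinant 4; B⁻¹ = [[-1, 3/4], [2, -7/4]].
W = B⁻¹(D − S) = [[-4, -2, 2], [-1, -5, -1]].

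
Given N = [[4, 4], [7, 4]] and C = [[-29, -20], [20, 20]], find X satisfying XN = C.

N is on the right of X, so right-multiply by N⁻¹: X = CN⁻¹.
det N = -12, so N⁻¹ = [[-1/3, 1/3], [7/12, -1/3]].
X = CN⁻¹ = [[-29, -20], [20, 20]] · [[-1/3, 1/3], [7/12, -1/3]] = [[-2, -3], [5, 0]].

X = [[-2, -3], [5, 0]]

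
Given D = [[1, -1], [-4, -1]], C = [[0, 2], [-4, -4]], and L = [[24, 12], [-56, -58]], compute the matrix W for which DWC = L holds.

W = [[-1, -4], [5, 2]]

Left-multiply by D⁻¹ and right-multiply by C⁻¹: W = D⁻¹LC⁻¹.
det D = -5; the adjugate gives D⁻¹ = [[1/5, -1/5], [-4/5, -1/5]].
det C = 8, so C⁻¹ = [[-1/2, -1/4], [1/2, 0]].
D⁻¹L = [[16, 14], [-8, 2]].
W = (D⁻¹L)C⁻¹ = [[-1, -4], [5, 2]].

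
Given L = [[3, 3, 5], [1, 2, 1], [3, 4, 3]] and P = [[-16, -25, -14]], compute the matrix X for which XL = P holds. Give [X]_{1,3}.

Since L sits to the right of X, X = PL⁻¹.
det L = -4; the adjugate gives L⁻¹ = [[-1/2, -11/4, 7/4], [0, 3/2, -1/2], [1/2, 3/4, -3/4]].
X = PL⁻¹ = [[-16, -25, -14]] · [[-1/2, -11/4, 7/4], [0, 3/2, -1/2], [1/2, 3/4, -3/4]] = [[1, -4, -5]].

-5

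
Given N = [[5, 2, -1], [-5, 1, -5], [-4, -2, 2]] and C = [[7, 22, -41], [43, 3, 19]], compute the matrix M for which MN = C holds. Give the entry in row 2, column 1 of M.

Right-multiplying both sides by N⁻¹ gives M = CN⁻¹.
det N = 6, so N⁻¹ = [[-4/3, -1/3, -3/2], [5, 1, 5], [7/3, 1/3, 5/2]].
M = CN⁻¹ = [[7, 22, -41], [43, 3, 19]] · [[-4/3, -1/3, -3/2], [5, 1, 5], [7/3, 1/3, 5/2]] = [[5, 6, -3], [2, -5, -2]].

2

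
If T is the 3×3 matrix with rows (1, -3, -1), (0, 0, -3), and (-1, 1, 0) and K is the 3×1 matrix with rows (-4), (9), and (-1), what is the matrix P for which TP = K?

Since T multiplies P on the left, P = T⁻¹K.
det T = -6, so T⁻¹ = [[-1/2, 1/6, -3/2], [-1/2, 1/6, -1/2], [0, -1/3, 0]].
P = T⁻¹K = [[-1/2, 1/6, -3/2], [-1/2, 1/6, -1/2], [0, -1/3, 0]] · [[-4], [9], [-1]] = [[5], [4], [-3]].

P = [[5], [4], [-3]]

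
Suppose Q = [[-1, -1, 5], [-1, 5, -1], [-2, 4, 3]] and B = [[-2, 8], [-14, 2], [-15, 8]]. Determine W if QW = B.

Left-multiplying both sides by Q⁻¹ gives W = Q⁻¹B.
det Q = 6; the adjugate gives Q⁻¹ = [[19/6, 23/6, -4], [5/6, 7/6, -1], [1, 1, -1]].
W = Q⁻¹B = [[19/6, 23/6, -4], [5/6, 7/6, -1], [1, 1, -1]] · [[-2, 8], [-14, 2], [-15, 8]] = [[0, 1], [-3, 1], [-1, 2]].

W = [[0, 1], [-3, 1], [-1, 2]]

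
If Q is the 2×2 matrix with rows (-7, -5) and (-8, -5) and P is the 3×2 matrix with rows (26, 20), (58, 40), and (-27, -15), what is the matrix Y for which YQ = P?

Y = [[-6, 2], [-6, -2], [-3, 6]]

Since Q sits to the right of Y, Y = PQ⁻¹.
det Q = -5, so Q⁻¹ = [[1, -1], [-8/5, 7/5]].
Y = PQ⁻¹ = [[26, 20], [58, 40], [-27, -15]] · [[1, -1], [-8/5, 7/5]] = [[-6, 2], [-6, -2], [-3, 6]].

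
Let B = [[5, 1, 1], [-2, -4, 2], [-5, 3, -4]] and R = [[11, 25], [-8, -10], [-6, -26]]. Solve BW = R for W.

W = [[3, 4], [-1, 2], [-3, 3]]

Since B multiplies W on the left, W = B⁻¹R.
det B = 6, so B⁻¹ = [[5/3, 7/6, 1], [-3, -5/2, -2], [-13/3, -10/3, -3]].
W = B⁻¹R = [[5/3, 7/6, 1], [-3, -5/2, -2], [-13/3, -10/3, -3]] · [[11, 25], [-8, -10], [-6, -26]] = [[3, 4], [-1, 2], [-3, 3]].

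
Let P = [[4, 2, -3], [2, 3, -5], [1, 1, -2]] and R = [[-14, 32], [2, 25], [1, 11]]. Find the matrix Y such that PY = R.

Left-multiplying both sides by P⁻¹ gives Y = P⁻¹R.
P has determinant -3; P⁻¹ = [[1/3, -1/3, 1/3], [1/3, 5/3, -14/3], [1/3, 2/3, -8/3]].
Y = P⁻¹R = [[1/3, -1/3, 1/3], [1/3, 5/3, -14/3], [1/3, 2/3, -8/3]] · [[-14, 32], [2, 25], [1, 11]] = [[-5, 6], [-6, 1], [-6, -2]].

Y = [[-5, 6], [-6, 1], [-6, -2]]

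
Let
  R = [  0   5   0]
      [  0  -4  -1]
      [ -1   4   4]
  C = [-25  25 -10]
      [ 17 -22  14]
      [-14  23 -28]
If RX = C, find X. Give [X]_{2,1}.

-5

Since R multiplies X on the left, X = R⁻¹C.
det R = 5, so R⁻¹ = [[-12/5, -4, -1], [1/5, 0, 0], [-4/5, -1, 0]].
X = R⁻¹C = [[-12/5, -4, -1], [1/5, 0, 0], [-4/5, -1, 0]] · [[-25, 25, -10], [17, -22, 14], [-14, 23, -28]] = [[6, 5, -4], [-5, 5, -2], [3, 2, -6]].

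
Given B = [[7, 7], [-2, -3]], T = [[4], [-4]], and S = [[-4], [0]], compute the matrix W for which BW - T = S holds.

W = [[-4], [4]]

BW = S + T = [[0], [-4]].
Since B multiplies W on the left, W = B⁻¹(S + T).
det B = -7; the adjugate gives B⁻¹ = [[3/7, 1], [-2/7, -1]].
W = B⁻¹(S + T) = [[-4], [4]].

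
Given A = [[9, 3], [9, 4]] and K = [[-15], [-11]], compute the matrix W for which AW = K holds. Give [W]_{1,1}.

-3

Left-multiplying both sides by A⁻¹ gives W = A⁻¹K.
det A = 9, so A⁻¹ = [[4/9, -1/3], [-1, 1]].
W = A⁻¹K = [[4/9, -1/3], [-1, 1]] · [[-15], [-11]] = [[-3], [4]].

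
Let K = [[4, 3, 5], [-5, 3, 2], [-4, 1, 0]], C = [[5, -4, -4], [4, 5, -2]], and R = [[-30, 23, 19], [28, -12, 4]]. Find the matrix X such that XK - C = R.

X = [[1, 5, 1], [2, -4, -1]]

XK = R + C = [[-25, 19, 15], [32, -7, 2]].
K is on the right of X, so right-multiply by K⁻¹: X = (R + C)K⁻¹.
det K = 3; the adjugate gives K⁻¹ = [[-2/3, 5/3, -3], [-8/3, 20/3, -11], [7/3, -16/3, 9]].
X = (R + C)K⁻¹ = [[1, 5, 1], [2, -4, -1]].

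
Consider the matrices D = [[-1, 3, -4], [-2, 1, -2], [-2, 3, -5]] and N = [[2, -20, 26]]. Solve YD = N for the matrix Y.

Right-multiplying both sides by D⁻¹ gives Y = ND⁻¹.
det D = -3, so D⁻¹ = [[-1/3, -1, 2/3], [2, 1, -2], [4/3, 1, -5/3]].
Y = ND⁻¹ = [[2, -20, 26]] · [[-1/3, -1, 2/3], [2, 1, -2], [4/3, 1, -5/3]] = [[-6, 4, -2]].

Y = [[-6, 4, -2]]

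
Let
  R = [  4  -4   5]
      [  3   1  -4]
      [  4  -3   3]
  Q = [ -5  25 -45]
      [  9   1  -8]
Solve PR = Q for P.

Right-multiplying both sides by R⁻¹ gives P = QR⁻¹.
R has determinant -1; R⁻¹ = [[9, 3, -11], [25, 8, -31], [13, 4, -16]].
P = QR⁻¹ = [[-5, 25, -45], [9, 1, -8]] · [[9, 3, -11], [25, 8, -31], [13, 4, -16]] = [[-5, 5, 0], [2, 3, -2]].

P = [[-5, 5, 0], [2, 3, -2]]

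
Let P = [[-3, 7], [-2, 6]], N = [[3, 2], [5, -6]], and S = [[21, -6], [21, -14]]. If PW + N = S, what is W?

W = [[1, -2], [3, -2]]

PW = S − N = [[18, -8], [16, -8]].
Since P multiplies W on the left, W = P⁻¹(S − N).
det P = -4, so P⁻¹ = [[-3/2, 7/4], [-1/2, 3/4]].
W = P⁻¹(S − N) = [[1, -2], [3, -2]].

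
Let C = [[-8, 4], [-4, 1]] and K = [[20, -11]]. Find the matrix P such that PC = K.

P = [[-3, 1]]

Right-multiplying both sides by C⁻¹ gives P = KC⁻¹.
det C = 8; the adjugate gives C⁻¹ = [[1/8, -1/2], [1/2, -1]].
P = KC⁻¹ = [[20, -11]] · [[1/8, -1/2], [1/2, -1]] = [[-3, 1]].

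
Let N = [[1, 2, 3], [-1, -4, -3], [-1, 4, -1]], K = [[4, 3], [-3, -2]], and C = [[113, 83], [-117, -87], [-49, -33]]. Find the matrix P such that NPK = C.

P = [[4, -5], [2, 2], [5, -2]]

Left-multiply by N⁻¹ and right-multiply by K⁻¹: P = N⁻¹CK⁻¹.
N has determinant -4; N⁻¹ = [[-4, -7/2, -3/2], [-1/2, -1/2, 0], [2, 3/2, 1/2]].
det K = 1; the adjugate gives K⁻¹ = [[-2, -3], [3, 4]].
N⁻¹C = [[31, 22], [2, 2], [26, 19]].
P = (N⁻¹C)K⁻¹ = [[4, -5], [2, 2], [5, -2]].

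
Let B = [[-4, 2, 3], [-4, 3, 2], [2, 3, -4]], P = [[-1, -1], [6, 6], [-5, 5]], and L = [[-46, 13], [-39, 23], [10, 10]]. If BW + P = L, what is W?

BW = L − P = [[-45, 14], [-45, 17], [15, 5]].
Since B multiplies W on the left, W = B⁻¹(L − P).
det B = -6, so B⁻¹ = [[3, -17/6, 5/6], [2, -5/3, 2/3], [3, -8/3, 2/3]].
W = B⁻¹(L − P) = [[5, -2], [-5, 3], [-5, 0]].

W = [[5, -2], [-5, 3], [-5, 0]]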